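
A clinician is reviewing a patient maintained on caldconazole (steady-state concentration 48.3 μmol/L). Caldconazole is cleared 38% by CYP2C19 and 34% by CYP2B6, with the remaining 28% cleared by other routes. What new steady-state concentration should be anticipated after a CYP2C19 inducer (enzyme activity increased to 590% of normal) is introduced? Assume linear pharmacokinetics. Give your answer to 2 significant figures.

17 μmol/L

The CYP2C19 pathway (38% of clearance) is boosted to 5.9× activity: 0.38 × 5.9 = 2.242.
CYP2B6 (34%) and the residual 28% are unaffected.
CL_new/CL_old = 2.242 + 0.34 + 0.28 = 2.862.
Steady-state concentration ∝ 1/CL, so new value = 48.3 / 2.862 = 17 μmol/L.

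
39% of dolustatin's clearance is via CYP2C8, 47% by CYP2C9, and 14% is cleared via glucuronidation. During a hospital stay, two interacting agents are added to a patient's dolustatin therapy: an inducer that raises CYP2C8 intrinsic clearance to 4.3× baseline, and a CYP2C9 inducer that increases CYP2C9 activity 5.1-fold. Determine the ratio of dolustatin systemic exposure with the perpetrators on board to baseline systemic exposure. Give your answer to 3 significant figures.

The CYP2C8 pathway (39% of clearance) rises to 4.3× activity: 0.39 × 4.3 = 1.677.
The CYP2C9 pathway (47% of clearance) increases to 5.1× activity: 0.47 × 5.1 = 2.397.
The remaining 14% of clearance is unaffected.
New clearance relative to baseline: 1.677 + 2.397 + 0.14 = 4.214.
Net systemic exposure ratio = 1 / 4.214 = 0.237.

0.237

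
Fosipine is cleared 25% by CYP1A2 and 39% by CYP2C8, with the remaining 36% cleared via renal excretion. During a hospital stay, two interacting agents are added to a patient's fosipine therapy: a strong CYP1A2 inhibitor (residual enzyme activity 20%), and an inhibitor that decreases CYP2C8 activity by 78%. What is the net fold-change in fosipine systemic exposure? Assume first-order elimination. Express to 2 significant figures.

2.0

The CYP1A2 pathway (25% of clearance) falls to 0.2× activity: 0.25 × 0.2 = 0.05.
The CYP2C8 pathway (39% of clearance) falls to 0.22× activity: 0.39 × 0.22 = 0.0858.
Non-CYP routes (36%) are unchanged.
New clearance relative to baseline: 0.05 + 0.0858 + 0.36 = 0.4958.
Systemic exposure ∝ 1/CL: fold-change = 1 / 0.4958 = 2.0.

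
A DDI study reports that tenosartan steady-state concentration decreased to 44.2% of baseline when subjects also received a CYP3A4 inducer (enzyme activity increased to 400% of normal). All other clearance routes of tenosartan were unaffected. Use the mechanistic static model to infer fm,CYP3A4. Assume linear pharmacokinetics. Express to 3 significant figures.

0.421

CL'/CL = 1 / 0.442 = 2.262
4·fm + (1 − fm) = 2.262
fm = (2.262 − 1) / (4 − 1) = 0.421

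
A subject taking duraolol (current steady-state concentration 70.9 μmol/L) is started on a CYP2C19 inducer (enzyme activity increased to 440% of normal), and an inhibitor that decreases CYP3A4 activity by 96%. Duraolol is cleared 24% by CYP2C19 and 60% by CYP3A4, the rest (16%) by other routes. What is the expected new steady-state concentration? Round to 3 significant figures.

The CYP2C19 pathway (24% of clearance) rises to 4.4× activity: 0.24 × 4.4 = 1.056.
The CYP3A4 pathway (60% of clearance) drops to 0.04× activity: 0.6 × 0.04 = 0.024.
The remaining 16% of clearance is unaffected.
New clearance relative to baseline: 1.056 + 0.024 + 0.16 = 1.24.
Dividing the baseline by the relative clearance: 70.9 / 1.24 = 57.2 μmol/L.

57.2 μmol/L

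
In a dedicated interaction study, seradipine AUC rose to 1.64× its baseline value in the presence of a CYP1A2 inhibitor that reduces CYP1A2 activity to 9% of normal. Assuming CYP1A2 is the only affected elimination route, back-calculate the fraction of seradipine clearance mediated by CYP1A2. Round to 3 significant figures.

Write x for the fraction cleared via CYP1A2. The observed AUC change means clearance fell to 1/1.64 = 0.6098 of baseline.
Setting x·0.09 + (1 − x) = 0.6098 and solving: x = (0.6098 − 1)/(0.09 − 1) = 0.429.

0.429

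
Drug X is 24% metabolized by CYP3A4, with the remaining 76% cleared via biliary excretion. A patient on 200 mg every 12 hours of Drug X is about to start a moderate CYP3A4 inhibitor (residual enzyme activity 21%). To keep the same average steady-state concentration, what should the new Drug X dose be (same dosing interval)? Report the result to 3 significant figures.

162 mg

The CYP3A4 pathway (24% of clearance) is reduced to 0.21× activity: 0.24 × 0.21 = 0.0504.
The remaining 76% of clearance is unaffected.
Relative clearance = 0.0504 + 0.76 = 0.8104.
To maintain the same steady-state level, dose must scale with clearance: new dose = 200 × 0.8104 = 162 mg.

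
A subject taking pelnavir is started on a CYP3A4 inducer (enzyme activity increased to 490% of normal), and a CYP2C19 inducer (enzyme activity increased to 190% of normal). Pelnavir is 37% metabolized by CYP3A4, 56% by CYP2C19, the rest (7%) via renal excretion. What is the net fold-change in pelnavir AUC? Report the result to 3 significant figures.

The CYP3A4 pathway (37% of clearance) increases to 4.9× activity: 0.37 × 4.9 = 1.813.
The CYP2C19 pathway (56% of clearance) is boosted to 1.9× activity: 0.56 × 1.9 = 1.064.
Non-CYP routes (7%) are unchanged.
New clearance relative to baseline: 1.813 + 1.064 + 0.07 = 2.947.
Because AUC varies inversely with clearance, the combined effect is 1 / 2.947 = 0.339.

0.339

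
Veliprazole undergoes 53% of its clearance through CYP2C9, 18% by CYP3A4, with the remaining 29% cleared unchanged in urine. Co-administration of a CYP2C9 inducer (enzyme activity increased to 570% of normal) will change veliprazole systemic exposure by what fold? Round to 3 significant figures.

CYP2C9: 0.53 × 5.7 = 3.021
CYP3A4: 0.18 (unchanged)
Other: 0.29 (unchanged)
New clearance relative to baseline: 3.021 + 0.18 + 0.29 = 3.491.
Since systemic exposure ∝ 1/CL, the ratio is 1 / 3.491 = 0.286.

0.286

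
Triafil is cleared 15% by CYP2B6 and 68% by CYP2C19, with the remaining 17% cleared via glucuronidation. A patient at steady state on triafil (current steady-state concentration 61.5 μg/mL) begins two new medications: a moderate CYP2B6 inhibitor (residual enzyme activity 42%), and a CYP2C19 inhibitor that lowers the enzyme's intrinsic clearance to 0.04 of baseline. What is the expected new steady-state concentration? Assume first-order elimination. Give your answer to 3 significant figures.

The CYP2B6 pathway (15% of clearance) is reduced to 0.42× activity: 0.15 × 0.42 = 0.063.
The CYP2C19 pathway (68% of clearance) falls to 0.04× activity: 0.68 × 0.04 = 0.0272.
The remaining 17% of clearance is unaffected.
New clearance relative to baseline: 0.063 + 0.0272 + 0.17 = 0.2602.
New steady-state concentration = 61.5 / 0.2602 = 236 μg/mL (concentration scales inversely with clearance).

236 μg/mL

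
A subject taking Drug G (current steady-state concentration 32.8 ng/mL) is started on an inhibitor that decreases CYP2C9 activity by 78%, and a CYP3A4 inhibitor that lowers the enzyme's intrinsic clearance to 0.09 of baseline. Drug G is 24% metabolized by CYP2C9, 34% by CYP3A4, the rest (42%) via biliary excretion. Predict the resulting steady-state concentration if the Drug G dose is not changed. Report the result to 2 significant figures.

The CYP2C9 pathway (24% of clearance) is reduced to 0.22× activity: 0.24 × 0.22 = 0.0528.
The CYP3A4 pathway (34% of clearance) drops to 0.09× activity: 0.34 × 0.09 = 0.0306.
Non-CYP routes (42%) are unchanged.
CL_new/CL_old = 0.0528 + 0.0306 + 0.42 = 0.5034.
New steady-state concentration = 32.8 / 0.5034 = 65 ng/mL (concentration scales inversely with clearance).

65 ng/mL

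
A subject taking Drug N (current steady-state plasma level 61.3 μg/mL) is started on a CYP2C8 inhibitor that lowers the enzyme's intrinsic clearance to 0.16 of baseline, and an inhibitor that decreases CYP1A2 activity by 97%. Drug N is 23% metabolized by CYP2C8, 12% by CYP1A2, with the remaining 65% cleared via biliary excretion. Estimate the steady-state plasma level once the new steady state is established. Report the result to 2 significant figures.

89 μg/mL

CYP2C8: 0.23 × 0.16 = 0.0368
CYP1A2: 0.12 × 0.03 = 0.0036
Other: 0.65 (unchanged)
CL_new/CL_old = 0.0368 + 0.0036 + 0.65 = 0.6904.
Steady-state plasma level ∝ 1/CL: new value = 61.3 / 0.6904 = 89 μg/mL.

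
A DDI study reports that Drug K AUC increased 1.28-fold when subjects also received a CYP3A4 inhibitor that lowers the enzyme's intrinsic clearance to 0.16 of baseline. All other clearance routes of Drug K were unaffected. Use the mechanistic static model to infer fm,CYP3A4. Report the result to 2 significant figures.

Let x = fm,CYP3A4. Because AUC ∝ 1/CL, relative clearance fell to 1/1.28 = 0.7812.
Setting x·0.16 + (1 − x) = 0.7812 and solving: x = (0.7812 − 1)/(0.16 − 1) = 0.26.

0.26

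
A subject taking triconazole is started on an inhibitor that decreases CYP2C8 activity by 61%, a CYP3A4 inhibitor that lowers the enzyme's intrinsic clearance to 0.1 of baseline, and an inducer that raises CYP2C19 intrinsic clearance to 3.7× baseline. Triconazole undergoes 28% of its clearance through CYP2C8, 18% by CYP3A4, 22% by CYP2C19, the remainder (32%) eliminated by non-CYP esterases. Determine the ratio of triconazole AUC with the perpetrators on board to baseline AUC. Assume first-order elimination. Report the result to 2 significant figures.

The CYP2C8 pathway (28% of clearance) is reduced to 0.39× activity: 0.28 × 0.39 = 0.1092.
The CYP3A4 pathway (18% of clearance) is reduced to 0.1× activity: 0.18 × 0.1 = 0.018.
The CYP2C19 pathway (22% of clearance) increases to 3.7× activity: 0.22 × 3.7 = 0.814.
The remaining 32% of clearance is unaffected.
Relative clearance = 0.1092 + 0.018 + 0.814 + 0.32 = 1.2612.
Because AUC varies inversely with clearance, the combined effect is 1 / 1.2612 = 0.79.

0.79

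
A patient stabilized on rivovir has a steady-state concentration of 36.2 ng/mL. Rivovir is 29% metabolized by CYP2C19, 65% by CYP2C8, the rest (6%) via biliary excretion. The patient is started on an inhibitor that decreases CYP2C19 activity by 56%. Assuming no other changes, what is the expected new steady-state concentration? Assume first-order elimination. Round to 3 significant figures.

43.2 ng/mL

The CYP2C19 pathway (29% of clearance) drops to 0.44× activity: 0.29 × 0.44 = 0.1276.
CYP2C8 (65%) and the residual 6% are unaffected.
New clearance relative to baseline: 0.1276 + 0.65 + 0.06 = 0.8376.
New steady-state concentration = baseline ÷ relative clearance = 36.2 / 0.8376 = 43.2 ng/mL.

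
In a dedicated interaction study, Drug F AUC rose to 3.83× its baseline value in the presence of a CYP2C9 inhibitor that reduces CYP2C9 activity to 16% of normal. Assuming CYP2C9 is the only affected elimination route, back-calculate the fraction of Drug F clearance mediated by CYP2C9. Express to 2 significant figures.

0.88

Let fm be the CYP2C9 fraction. New clearance relative to baseline = fm × 0.16 + (1 − fm).
AUC ratio = 1 / (new CL fraction), so new CL fraction = 1 / 3.83 = 0.2611.
fm × 0.16 + 1 − fm = 0.2611  ⇒  fm × (0.16 − 1) = −0.7389  ⇒  fm = 0.88.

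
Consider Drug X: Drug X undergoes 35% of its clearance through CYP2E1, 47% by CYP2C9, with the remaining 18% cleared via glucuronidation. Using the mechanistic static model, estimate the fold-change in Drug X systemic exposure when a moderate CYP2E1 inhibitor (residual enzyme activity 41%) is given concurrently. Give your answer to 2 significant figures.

1.3

CYP2E1: 0.35 × 0.41 = 0.1435
CYP2C9: 0.47 (unchanged)
Other: 0.18 (unchanged)
CL_new/CL_old = 0.1435 + 0.47 + 0.18 = 0.7935.
Systemic exposure is inversely proportional to clearance, so the fold-change is 1 / 0.7935 = 1.3.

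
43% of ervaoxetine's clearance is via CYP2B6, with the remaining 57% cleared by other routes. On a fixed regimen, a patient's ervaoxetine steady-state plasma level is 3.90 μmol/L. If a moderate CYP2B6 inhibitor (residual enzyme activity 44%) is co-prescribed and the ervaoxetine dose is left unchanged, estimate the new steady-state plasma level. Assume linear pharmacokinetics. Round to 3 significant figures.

5.14 μmol/L

CYP2B6: 0.43 × 0.44 = 0.1892
Other: 0.57 (unchanged)
CL_new/CL_old = 0.1892 + 0.57 = 0.7592.
New steady-state plasma level = baseline ÷ relative clearance = 3.90 / 0.7592 = 5.14 μmol/L.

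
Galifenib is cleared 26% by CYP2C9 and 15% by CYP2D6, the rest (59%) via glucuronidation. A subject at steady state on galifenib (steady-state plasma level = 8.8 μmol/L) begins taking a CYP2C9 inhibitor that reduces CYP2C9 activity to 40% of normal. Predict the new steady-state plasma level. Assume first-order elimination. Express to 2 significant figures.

CYP2C9: 0.26 × 0.4 = 0.104
CYP2D6: 0.15 (unchanged)
Other: 0.59 (unchanged)
New clearance relative to baseline: 0.104 + 0.15 + 0.59 = 0.844.
Steady-state plasma level ∝ 1/CL, so new value = 8.8 / 0.844 = 10 μmol/L.

10 μmol/L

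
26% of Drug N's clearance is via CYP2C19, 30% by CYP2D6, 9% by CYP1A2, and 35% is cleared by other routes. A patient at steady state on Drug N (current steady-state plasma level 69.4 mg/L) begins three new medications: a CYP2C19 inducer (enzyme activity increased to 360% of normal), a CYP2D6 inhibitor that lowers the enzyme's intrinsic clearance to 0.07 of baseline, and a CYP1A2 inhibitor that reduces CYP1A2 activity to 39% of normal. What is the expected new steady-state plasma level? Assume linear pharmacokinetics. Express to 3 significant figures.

The CYP2C19 pathway (26% of clearance) rises to 3.6× activity: 0.26 × 3.6 = 0.936.
The CYP2D6 pathway (30% of clearance) drops to 0.07× activity: 0.3 × 0.07 = 0.021.
The CYP1A2 pathway (9% of clearance) is reduced to 0.39× activity: 0.09 × 0.39 = 0.0351.
The remaining 35% of clearance is unaffected.
New clearance relative to baseline: 0.936 + 0.021 + 0.0351 + 0.35 = 1.3421.
Steady-state plasma level ∝ 1/CL: new value = 69.4 / 1.3421 = 51.7 mg/L.

51.7 mg/L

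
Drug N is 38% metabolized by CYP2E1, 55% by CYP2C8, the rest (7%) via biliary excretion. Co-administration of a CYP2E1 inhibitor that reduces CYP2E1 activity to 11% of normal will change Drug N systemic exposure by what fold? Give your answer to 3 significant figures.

1.51

CYP2E1: 0.38 × 0.11 = 0.0418
CYP2C8: 0.55 (unchanged)
Other: 0.07 (unchanged)
New clearance relative to baseline: 0.0418 + 0.55 + 0.07 = 0.6618.
Systemic exposure is inversely proportional to clearance, so the fold-change is 1 / 0.6618 = 1.51.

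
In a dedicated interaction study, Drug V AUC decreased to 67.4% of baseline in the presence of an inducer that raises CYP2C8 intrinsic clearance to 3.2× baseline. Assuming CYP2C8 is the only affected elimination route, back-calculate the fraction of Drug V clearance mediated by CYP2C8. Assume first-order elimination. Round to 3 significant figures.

Let fm be the CYP2C8 fraction. New clearance relative to baseline = fm × 3.2 + (1 − fm).
AUC ratio = 1 / (new CL fraction), so new CL fraction = 1 / 0.674 = 1.484.
fm × 3.2 + 1 − fm = 1.484  ⇒  fm × (3.2 − 1) = 0.4837  ⇒  fm = 0.220.

0.220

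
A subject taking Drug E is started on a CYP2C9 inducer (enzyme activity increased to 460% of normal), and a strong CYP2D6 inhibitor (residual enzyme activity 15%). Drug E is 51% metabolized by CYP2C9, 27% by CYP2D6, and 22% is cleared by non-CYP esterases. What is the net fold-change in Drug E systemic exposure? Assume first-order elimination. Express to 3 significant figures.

The CYP2C9 pathway (51% of clearance) increases to 4.6× activity: 0.51 × 4.6 = 2.346.
The CYP2D6 pathway (27% of clearance) drops to 0.15× activity: 0.27 × 0.15 = 0.0405.
The remaining 22% of clearance is unaffected.
New clearance relative to baseline: 2.346 + 0.0405 + 0.22 = 2.6065.
Systemic exposure ∝ 1/CL: fold-change = 1 / 2.6065 = 0.384.

0.384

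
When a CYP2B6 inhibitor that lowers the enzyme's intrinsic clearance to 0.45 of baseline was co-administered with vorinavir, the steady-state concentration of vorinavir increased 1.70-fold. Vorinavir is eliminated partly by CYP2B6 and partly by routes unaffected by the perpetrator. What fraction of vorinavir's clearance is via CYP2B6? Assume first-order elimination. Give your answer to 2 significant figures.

Call the CYP2B6 fraction fm. After the interaction, CL_new/CL_old = fm × 0.45 + (1 − fm).
Steady-state concentration ratio = 1 / (new CL fraction), so new CL fraction = 1 / 1.70 = 0.5882.
fm × 0.45 + 1 − fm = 0.5882  ⇒  fm × (0.45 − 1) = −0.4118  ⇒  fm = 0.75.

0.75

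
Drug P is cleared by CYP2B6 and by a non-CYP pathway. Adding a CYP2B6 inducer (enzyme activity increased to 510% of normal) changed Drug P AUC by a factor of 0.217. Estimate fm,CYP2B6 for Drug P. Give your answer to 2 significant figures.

0.88

Write x for the fraction cleared via CYP2B6. The observed AUC change means clearance rose to 1/0.217 = 4.608 of baseline.
Only the CYP2B6 route changed, so 4.608 = x·5.1 + (1 − x), giving x = 0.88.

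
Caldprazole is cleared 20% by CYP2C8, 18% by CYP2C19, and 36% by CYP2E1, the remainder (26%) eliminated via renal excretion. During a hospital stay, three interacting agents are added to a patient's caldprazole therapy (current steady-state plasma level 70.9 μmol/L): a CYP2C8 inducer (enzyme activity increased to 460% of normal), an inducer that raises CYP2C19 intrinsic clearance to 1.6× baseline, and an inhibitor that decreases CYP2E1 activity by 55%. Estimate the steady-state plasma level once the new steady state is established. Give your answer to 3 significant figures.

The CYP2C8 pathway (20% of clearance) increases to 4.6× activity: 0.2 × 4.6 = 0.92.
The CYP2C19 pathway (18% of clearance) rises to 1.6× activity: 0.18 × 1.6 = 0.288.
The CYP2E1 pathway (36% of clearance) is reduced to 0.45× activity: 0.36 × 0.45 = 0.162.
Non-CYP routes (26%) are unchanged.
CL_new/CL_old = 0.92 + 0.288 + 0.162 + 0.26 = 1.63.
Dividing the baseline by the relative clearance: 70.9 / 1.63 = 43.5 μmol/L.

43.5 μmol/L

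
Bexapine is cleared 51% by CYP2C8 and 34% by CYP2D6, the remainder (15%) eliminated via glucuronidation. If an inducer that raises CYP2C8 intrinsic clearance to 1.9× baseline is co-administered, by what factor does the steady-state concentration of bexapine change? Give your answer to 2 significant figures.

0.69

The CYP2C8 pathway (51% of clearance) rises to 1.9× activity: 0.51 × 1.9 = 0.969.
CYP2D6 (34%) and the residual 15% are unaffected.
CL_new/CL_old = 0.969 + 0.34 + 0.15 = 1.459.
Steady-state concentration ratio = CL_old/CL_new = 1 / 1.459 = 0.69.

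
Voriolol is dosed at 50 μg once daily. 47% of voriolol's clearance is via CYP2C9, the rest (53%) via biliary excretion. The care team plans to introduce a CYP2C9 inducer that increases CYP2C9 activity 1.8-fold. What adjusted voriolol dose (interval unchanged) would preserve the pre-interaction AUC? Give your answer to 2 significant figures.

CYP2C9: 0.47 × 1.8 = 0.846
Other: 0.53 (unchanged)
Relative clearance = 0.846 + 0.53 = 1.376.
Exposure is unchanged when dose changes in proportion to clearance. New dose = 50 μg × 1.376 = 69 μg.

69 μg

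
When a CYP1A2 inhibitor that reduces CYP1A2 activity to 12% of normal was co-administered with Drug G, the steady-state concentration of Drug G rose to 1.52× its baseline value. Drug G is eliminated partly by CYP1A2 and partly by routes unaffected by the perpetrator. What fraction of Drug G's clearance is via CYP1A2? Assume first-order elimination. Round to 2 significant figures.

Call the CYP1A2 fraction fm. After the interaction, CL_new/CL_old = fm × 0.12 + (1 − fm).
Steady-state concentration ratio = 1 / (new CL fraction), so new CL fraction = 1 / 1.52 = 0.6579.
fm × 0.12 + 1 − fm = 0.6579  ⇒  fm × (0.12 − 1) = −0.3421  ⇒  fm = 0.39.

0.39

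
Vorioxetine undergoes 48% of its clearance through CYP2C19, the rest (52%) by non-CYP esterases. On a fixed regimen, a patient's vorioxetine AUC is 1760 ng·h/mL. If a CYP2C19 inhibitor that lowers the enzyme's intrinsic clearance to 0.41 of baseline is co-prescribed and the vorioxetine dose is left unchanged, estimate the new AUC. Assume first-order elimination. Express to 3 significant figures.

The CYP2C19 pathway (48% of clearance) falls to 0.41× activity: 0.48 × 0.41 = 0.1968.
Non-CYP routes (52%) are unchanged.
New clearance relative to baseline: 0.1968 + 0.52 = 0.7168.
With dosing unchanged, AUC scales as 1/CL: 1760 / 0.7168 = 2.46 × 10³ ng·h/mL.

2.46 × 10³ ng·h/mL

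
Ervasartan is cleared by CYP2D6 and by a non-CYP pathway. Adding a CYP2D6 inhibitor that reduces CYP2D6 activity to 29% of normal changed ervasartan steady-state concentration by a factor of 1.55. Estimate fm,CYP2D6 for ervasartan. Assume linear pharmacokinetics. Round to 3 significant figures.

0.500

Let x = fm,CYP2D6. Because steady-state concentration ∝ 1/CL, relative clearance fell to 1/1.55 = 0.6452.
Only the CYP2D6 route changed, so 0.6452 = x·0.29 + (1 − x), giving x = 0.500.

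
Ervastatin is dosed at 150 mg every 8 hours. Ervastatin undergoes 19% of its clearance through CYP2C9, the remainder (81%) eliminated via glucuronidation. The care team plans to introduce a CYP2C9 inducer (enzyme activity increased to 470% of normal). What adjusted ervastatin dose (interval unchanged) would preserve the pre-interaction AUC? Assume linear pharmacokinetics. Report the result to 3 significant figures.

255 mg

The CYP2C9 pathway (19% of clearance) increases to 4.7× activity: 0.19 × 4.7 = 0.893.
Non-CYP routes (81%) are unchanged.
Relative clearance = 0.893 + 0.81 = 1.703.
To maintain the same steady-state level, dose must scale with clearance: new dose = 150 × 1.703 = 255 mg.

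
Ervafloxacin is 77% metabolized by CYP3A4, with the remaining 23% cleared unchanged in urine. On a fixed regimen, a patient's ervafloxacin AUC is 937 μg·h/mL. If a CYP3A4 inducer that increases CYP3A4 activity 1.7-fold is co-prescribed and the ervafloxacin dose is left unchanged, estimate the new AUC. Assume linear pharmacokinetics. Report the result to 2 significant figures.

The CYP3A4 pathway (77% of clearance) is boosted to 1.7× activity: 0.77 × 1.7 = 1.309.
The remaining 23% of clearance is unaffected.
New clearance relative to baseline: 1.309 + 0.23 = 1.539.
With dosing unchanged, AUC scales as 1/CL: 937 / 1.539 = 6.1 × 10² μg·h/mL.

6.1 × 10² μg·h/mL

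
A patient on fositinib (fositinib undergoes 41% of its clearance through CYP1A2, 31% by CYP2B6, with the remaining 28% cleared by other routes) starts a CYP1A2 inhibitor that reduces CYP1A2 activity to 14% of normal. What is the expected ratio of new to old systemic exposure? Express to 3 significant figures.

CYP1A2: 0.41 × 0.14 = 0.0574
CYP2B6: 0.31 (unchanged)
Other: 0.28 (unchanged)
New clearance relative to baseline: 0.0574 + 0.31 + 0.28 = 0.6474.
Systemic exposure is inversely proportional to clearance, so the fold-change is 1 / 0.6474 = 1.54.

1.54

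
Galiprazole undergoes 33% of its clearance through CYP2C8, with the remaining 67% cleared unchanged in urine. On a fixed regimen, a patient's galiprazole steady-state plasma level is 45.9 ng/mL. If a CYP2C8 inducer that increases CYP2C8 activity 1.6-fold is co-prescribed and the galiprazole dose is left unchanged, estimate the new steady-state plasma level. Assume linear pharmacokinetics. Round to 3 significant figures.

38.3 ng/mL

CYP2C8: 0.33 × 1.6 = 0.528
Other: 0.67 (unchanged)
New clearance relative to baseline: 0.528 + 0.67 = 1.198.
With dosing unchanged, steady-state plasma level scales as 1/CL: 45.9 / 1.198 = 38.3 ng/mL.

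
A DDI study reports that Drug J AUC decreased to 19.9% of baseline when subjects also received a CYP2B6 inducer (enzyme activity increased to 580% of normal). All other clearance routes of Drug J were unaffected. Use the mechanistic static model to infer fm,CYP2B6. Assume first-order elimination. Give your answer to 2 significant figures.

CL'/CL = 1 / 0.199 = 5.025
5.8·fm + (1 − fm) = 5.025
fm = (5.025 − 1) / (5.8 − 1) = 0.84

0.84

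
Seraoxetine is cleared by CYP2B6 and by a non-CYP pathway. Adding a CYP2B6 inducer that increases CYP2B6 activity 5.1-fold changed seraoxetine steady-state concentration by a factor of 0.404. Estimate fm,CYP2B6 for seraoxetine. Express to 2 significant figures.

Call the CYP2B6 fraction fm. After the interaction, CL_new/CL_old = fm × 5.1 + (1 − fm).
Steady-state concentration ratio = 1 / (new CL fraction), so new CL fraction = 1 / 0.404 = 2.475.
fm × 5.1 + 1 − fm = 2.475  ⇒  fm × (5.1 − 1) = 1.475  ⇒  fm = 0.36.

0.36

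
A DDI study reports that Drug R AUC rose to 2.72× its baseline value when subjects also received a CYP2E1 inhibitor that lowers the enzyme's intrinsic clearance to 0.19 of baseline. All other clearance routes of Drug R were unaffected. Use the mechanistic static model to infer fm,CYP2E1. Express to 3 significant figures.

CL'/CL = 1 / 2.72 = 0.3676
0.19·fm + (1 − fm) = 0.3676
fm = (0.3676 − 1) / (0.19 − 1) = 0.781

0.781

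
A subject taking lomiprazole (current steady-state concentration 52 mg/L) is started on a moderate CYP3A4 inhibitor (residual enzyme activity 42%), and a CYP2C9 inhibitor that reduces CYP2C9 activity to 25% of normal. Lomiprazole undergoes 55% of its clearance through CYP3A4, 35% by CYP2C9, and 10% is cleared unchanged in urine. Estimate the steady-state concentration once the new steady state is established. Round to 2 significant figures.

1.2 × 10² mg/L

The CYP3A4 pathway (55% of clearance) drops to 0.42× activity: 0.55 × 0.42 = 0.231.
The CYP2C9 pathway (35% of clearance) is reduced to 0.25× activity: 0.35 × 0.25 = 0.0875.
Non-CYP routes (10%) are unchanged.
CL_new/CL_old = 0.231 + 0.0875 + 0.1 = 0.4185.
Dividing the baseline by the relative clearance: 52 / 0.4185 = 1.2 × 10² mg/L.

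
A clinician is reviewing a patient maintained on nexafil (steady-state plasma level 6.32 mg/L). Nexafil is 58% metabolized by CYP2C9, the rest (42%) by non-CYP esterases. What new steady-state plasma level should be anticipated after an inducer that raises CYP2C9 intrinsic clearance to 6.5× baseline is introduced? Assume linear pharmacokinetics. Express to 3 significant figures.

1.51 mg/L

The CYP2C9 pathway (58% of clearance) is boosted to 6.5× activity: 0.58 × 6.5 = 3.77.
The remaining 42% of clearance is unaffected.
Relative clearance = 3.77 + 0.42 = 4.19.
New steady-state plasma level = baseline ÷ relative clearance = 6.32 / 4.19 = 1.51 mg/L.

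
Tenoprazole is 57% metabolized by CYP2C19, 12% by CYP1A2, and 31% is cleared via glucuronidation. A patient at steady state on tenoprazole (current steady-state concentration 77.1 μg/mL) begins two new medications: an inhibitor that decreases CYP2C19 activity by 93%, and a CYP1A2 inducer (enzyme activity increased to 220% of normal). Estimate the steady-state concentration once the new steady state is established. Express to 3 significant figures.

CYP2C19: 0.57 × 0.07 = 0.0399
CYP1A2: 0.12 × 2.2 = 0.264
Other: 0.31 (unchanged)
Relative clearance = 0.0399 + 0.264 + 0.31 = 0.6139.
Dividing the baseline by the relative clearance: 77.1 / 0.6139 = 126 μg/mL.

126 μg/mL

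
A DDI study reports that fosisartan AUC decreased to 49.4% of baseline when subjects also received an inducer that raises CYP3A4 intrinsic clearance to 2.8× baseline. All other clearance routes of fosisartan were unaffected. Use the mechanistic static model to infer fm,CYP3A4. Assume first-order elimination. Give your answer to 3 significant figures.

0.569

Call the CYP3A4 fraction fm. After the interaction, CL_new/CL_old = fm × 2.8 + (1 − fm).
AUC ratio = 1 / (new CL fraction), so new CL fraction = 1 / 0.494 = 2.024.
fm × 2.8 + 1 − fm = 2.024  ⇒  fm × (2.8 − 1) = 1.024  ⇒  fm = 0.569.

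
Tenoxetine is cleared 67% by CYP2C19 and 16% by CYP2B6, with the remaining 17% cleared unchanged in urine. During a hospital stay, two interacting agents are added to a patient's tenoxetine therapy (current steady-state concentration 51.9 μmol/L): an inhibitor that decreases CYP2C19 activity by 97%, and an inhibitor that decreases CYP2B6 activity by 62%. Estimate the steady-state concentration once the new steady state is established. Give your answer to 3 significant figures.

207 μmol/L

The CYP2C19 pathway (67% of clearance) is reduced to 0.03× activity: 0.67 × 0.03 = 0.0201.
The CYP2B6 pathway (16% of clearance) falls to 0.38× activity: 0.16 × 0.38 = 0.0608.
The remaining 17% of clearance is unaffected.
Relative clearance = 0.0201 + 0.0608 + 0.17 = 0.2509.
Steady-state concentration ∝ 1/CL: new value = 51.9 / 0.2509 = 207 μmol/L.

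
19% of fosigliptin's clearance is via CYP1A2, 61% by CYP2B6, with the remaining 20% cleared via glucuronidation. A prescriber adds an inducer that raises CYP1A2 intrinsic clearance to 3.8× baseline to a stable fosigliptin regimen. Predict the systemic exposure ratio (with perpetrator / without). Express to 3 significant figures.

0.653

CYP1A2: 0.19 × 3.8 = 0.722
CYP2B6: 0.61 (unchanged)
Other: 0.2 (unchanged)
New clearance relative to baseline: 0.722 + 0.61 + 0.2 = 1.532.
Systemic exposure ratio = CL_old/CL_new = 1 / 1.532 = 0.653.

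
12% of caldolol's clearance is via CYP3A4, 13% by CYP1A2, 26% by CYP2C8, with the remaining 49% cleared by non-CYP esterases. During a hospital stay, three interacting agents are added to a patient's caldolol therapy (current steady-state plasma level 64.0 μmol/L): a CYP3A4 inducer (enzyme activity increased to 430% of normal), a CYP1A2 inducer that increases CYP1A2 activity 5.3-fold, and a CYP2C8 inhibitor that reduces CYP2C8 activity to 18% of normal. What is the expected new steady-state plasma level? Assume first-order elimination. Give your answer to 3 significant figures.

36.7 μmol/L

The CYP3A4 pathway (12% of clearance) rises to 4.3× activity: 0.12 × 4.3 = 0.516.
The CYP1A2 pathway (13% of clearance) rises to 5.3× activity: 0.13 × 5.3 = 0.689.
The CYP2C8 pathway (26% of clearance) falls to 0.18× activity: 0.26 × 0.18 = 0.0468.
Non-CYP routes (49%) are unchanged.
Relative clearance = 0.516 + 0.689 + 0.0468 + 0.49 = 1.7418.
Steady-state plasma level ∝ 1/CL: new value = 64.0 / 1.7418 = 36.7 μmol/L.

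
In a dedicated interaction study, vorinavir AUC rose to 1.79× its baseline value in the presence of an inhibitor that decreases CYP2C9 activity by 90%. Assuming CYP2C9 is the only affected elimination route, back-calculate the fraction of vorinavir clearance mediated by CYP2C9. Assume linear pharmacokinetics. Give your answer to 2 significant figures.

Write x for the fraction cleared via CYP2C9. The observed AUC change means clearance fell to 1/1.79 = 0.5587 of baseline.
Only the CYP2C9 route changed, so 0.5587 = x·0.1 + (1 − x), giving x = 0.49.

0.49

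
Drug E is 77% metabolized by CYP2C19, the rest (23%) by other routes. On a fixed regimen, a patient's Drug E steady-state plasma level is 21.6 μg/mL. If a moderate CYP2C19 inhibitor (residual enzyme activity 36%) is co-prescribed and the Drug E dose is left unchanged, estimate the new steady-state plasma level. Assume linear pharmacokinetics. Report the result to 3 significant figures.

42.6 μg/mL

The CYP2C19 pathway (77% of clearance) is reduced to 0.36× activity: 0.77 × 0.36 = 0.2772.
The remaining 23% of clearance is unaffected.
Relative clearance = 0.2772 + 0.23 = 0.5072.
New steady-state plasma level = baseline ÷ relative clearance = 21.6 / 0.5072 = 42.6 μg/mL.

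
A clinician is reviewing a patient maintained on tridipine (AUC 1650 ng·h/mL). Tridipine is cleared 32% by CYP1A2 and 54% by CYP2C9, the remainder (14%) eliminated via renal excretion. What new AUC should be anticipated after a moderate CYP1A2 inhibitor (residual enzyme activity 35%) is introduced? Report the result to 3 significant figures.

The CYP1A2 pathway (32% of clearance) drops to 0.35× activity: 0.32 × 0.35 = 0.112.
CYP2C9 (54%) and the residual 14% are unaffected.
Relative clearance = 0.112 + 0.54 + 0.14 = 0.792.
AUC ∝ 1/CL, so new value = 1650 / 0.792 = 2.08 × 10³ ng·h/mL.

2.08 × 10³ ng·h/mL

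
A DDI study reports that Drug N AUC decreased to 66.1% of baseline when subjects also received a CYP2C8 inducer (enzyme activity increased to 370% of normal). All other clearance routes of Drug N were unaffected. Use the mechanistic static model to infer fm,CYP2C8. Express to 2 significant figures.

Call the CYP2C8 fraction fm. After the interaction, CL_new/CL_old = fm × 3.7 + (1 − fm).
AUC ratio = 1 / (new CL fraction), so new CL fraction = 1 / 0.661 = 1.513.
fm × 3.7 + 1 − fm = 1.513  ⇒  fm × (3.7 − 1) = 0.5129  ⇒  fm = 0.19.

0.19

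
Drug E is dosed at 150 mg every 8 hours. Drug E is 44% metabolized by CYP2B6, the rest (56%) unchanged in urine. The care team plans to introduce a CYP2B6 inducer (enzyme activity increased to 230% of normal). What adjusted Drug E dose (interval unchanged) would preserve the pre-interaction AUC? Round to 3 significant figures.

CYP2B6: 0.44 × 2.3 = 1.012
Other: 0.56 (unchanged)
CL_new/CL_old = 1.012 + 0.56 = 1.572.
To maintain the same steady-state level, dose must scale with clearance: new dose = 150 × 1.572 = 236 mg.

236 mg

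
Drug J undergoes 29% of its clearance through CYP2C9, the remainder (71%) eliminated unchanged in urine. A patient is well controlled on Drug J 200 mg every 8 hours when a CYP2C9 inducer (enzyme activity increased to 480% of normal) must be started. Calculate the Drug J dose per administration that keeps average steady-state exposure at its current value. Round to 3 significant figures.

The CYP2C9 pathway (29% of clearance) is boosted to 4.8× activity: 0.29 × 4.8 = 1.392.
Non-CYP routes (71%) are unchanged.
New clearance relative to baseline: 1.392 + 0.71 = 2.102.
To maintain the same steady-state level, dose must scale with clearance: new dose = 200 × 2.102 = 420 mg.

420 mg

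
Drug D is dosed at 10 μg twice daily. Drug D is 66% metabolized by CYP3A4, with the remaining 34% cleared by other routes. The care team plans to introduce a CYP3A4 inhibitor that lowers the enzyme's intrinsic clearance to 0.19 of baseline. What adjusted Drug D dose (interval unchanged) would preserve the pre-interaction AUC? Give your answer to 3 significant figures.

The CYP3A4 pathway (66% of clearance) is reduced to 0.19× activity: 0.66 × 0.19 = 0.1254.
Non-CYP routes (34%) are unchanged.
Relative clearance = 0.1254 + 0.34 = 0.4654.
Exposure is unchanged when dose changes in proportion to clearance. New dose = 10 μg × 0.4654 = 4.65 μg.

4.65 μg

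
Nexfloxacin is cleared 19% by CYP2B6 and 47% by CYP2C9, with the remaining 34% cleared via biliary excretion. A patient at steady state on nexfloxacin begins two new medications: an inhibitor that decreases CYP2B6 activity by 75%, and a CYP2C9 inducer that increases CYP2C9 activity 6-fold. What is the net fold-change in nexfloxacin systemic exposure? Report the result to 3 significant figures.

The CYP2B6 pathway (19% of clearance) is reduced to 0.25× activity: 0.19 × 0.25 = 0.0475.
The CYP2C9 pathway (47% of clearance) increases to 6× activity: 0.47 × 6 = 2.82.
Non-CYP routes (34%) are unchanged.
CL_new/CL_old = 0.0475 + 2.82 + 0.34 = 3.2075.
Systemic exposure ∝ 1/CL: fold-change = 1 / 3.2075 = 0.312.

0.312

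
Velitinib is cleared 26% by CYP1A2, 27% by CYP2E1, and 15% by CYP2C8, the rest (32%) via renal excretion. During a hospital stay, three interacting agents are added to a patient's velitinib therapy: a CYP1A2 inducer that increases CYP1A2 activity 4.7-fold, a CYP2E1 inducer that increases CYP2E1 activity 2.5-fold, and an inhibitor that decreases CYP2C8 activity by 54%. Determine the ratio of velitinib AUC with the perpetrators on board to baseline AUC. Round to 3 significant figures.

CYP1A2: 0.26 × 4.7 = 1.222
CYP2E1: 0.27 × 2.5 = 0.675
CYP2C8: 0.15 × 0.46 = 0.069
Other: 0.32 (unchanged)
Relative clearance = 1.222 + 0.675 + 0.069 + 0.32 = 2.286.
Net AUC ratio = 1 / 2.286 = 0.437.

0.437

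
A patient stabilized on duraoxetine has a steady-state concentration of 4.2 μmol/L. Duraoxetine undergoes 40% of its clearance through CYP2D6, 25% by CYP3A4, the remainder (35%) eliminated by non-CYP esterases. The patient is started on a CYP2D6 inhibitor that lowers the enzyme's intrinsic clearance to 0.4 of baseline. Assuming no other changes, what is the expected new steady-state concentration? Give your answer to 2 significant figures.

The CYP2D6 pathway (40% of clearance) is reduced to 0.4× activity: 0.4 × 0.4 = 0.16.
CYP3A4 (25%) and the residual 35% are unaffected.
CL_new/CL_old = 0.16 + 0.25 + 0.35 = 0.76.
New steady-state concentration = baseline ÷ relative clearance = 4.2 / 0.76 = 5.5 μmol/L.

5.5 μmol/L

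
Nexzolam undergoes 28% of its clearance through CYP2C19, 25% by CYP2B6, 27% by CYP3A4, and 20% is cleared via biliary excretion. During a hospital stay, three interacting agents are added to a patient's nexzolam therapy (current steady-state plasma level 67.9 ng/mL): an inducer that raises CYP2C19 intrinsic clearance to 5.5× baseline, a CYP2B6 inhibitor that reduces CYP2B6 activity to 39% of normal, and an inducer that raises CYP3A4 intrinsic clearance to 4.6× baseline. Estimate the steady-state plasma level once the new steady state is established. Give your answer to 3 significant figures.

22.0 ng/mL

The CYP2C19 pathway (28% of clearance) is boosted to 5.5× activity: 0.28 × 5.5 = 1.54.
The CYP2B6 pathway (25% of clearance) drops to 0.39× activity: 0.25 × 0.39 = 0.0975.
The CYP3A4 pathway (27% of clearance) increases to 4.6× activity: 0.27 × 4.6 = 1.242.
Non-CYP routes (20%) are unchanged.
CL_new/CL_old = 1.54 + 0.0975 + 1.242 + 0.2 = 3.0795.
New steady-state plasma level = 67.9 / 3.0795 = 22.0 ng/mL (concentration scales inversely with clearance).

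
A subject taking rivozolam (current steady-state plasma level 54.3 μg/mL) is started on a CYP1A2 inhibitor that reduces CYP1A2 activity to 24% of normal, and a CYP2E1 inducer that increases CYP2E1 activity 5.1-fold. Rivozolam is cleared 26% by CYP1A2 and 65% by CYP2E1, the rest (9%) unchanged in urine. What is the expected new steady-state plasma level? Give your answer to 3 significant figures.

15.7 μg/mL

The CYP1A2 pathway (26% of clearance) is reduced to 0.24× activity: 0.26 × 0.24 = 0.0624.
The CYP2E1 pathway (65% of clearance) increases to 5.1× activity: 0.65 × 5.1 = 3.315.
The remaining 9% of clearance is unaffected.
New clearance relative to baseline: 0.0624 + 3.315 + 0.09 = 3.4674.
New steady-state plasma level = 54.3 / 3.4674 = 15.7 μg/mL (concentration scales inversely with clearance).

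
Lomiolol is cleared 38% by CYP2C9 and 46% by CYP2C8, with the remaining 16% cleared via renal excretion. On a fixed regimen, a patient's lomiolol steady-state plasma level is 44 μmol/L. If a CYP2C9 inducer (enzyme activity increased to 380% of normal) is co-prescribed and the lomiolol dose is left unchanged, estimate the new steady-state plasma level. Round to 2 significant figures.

The CYP2C9 pathway (38% of clearance) is boosted to 3.8× activity: 0.38 × 3.8 = 1.444.
CYP2C8 (46%) and the residual 16% are unaffected.
CL_new/CL_old = 1.444 + 0.46 + 0.16 = 2.064.
New steady-state plasma level = baseline ÷ relative clearance = 44 / 2.064 = 21 μmol/L.

21 μmol/L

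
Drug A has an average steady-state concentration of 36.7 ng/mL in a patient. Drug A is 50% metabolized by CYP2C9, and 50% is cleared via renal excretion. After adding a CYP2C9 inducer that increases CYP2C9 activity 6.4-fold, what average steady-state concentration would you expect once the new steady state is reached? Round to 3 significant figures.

9.92 ng/mL

The CYP2C9 pathway (50% of clearance) rises to 6.4× activity: 0.5 × 6.4 = 3.2.
The remaining 50% of clearance is unaffected.
Relative clearance = 3.2 + 0.5 = 3.7.
New average steady-state concentration = baseline ÷ relative clearance = 36.7 / 3.7 = 9.92 ng/mL.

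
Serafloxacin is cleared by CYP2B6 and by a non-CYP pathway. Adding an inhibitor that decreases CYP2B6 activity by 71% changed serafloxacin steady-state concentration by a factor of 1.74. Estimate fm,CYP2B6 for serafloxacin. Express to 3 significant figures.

0.599

Let x = fm,CYP2B6. Because steady-state concentration ∝ 1/CL, relative clearance fell to 1/1.74 = 0.5747.
Setting x·0.29 + (1 − x) = 0.5747 and solving: x = (0.5747 − 1)/(0.29 − 1) = 0.599.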